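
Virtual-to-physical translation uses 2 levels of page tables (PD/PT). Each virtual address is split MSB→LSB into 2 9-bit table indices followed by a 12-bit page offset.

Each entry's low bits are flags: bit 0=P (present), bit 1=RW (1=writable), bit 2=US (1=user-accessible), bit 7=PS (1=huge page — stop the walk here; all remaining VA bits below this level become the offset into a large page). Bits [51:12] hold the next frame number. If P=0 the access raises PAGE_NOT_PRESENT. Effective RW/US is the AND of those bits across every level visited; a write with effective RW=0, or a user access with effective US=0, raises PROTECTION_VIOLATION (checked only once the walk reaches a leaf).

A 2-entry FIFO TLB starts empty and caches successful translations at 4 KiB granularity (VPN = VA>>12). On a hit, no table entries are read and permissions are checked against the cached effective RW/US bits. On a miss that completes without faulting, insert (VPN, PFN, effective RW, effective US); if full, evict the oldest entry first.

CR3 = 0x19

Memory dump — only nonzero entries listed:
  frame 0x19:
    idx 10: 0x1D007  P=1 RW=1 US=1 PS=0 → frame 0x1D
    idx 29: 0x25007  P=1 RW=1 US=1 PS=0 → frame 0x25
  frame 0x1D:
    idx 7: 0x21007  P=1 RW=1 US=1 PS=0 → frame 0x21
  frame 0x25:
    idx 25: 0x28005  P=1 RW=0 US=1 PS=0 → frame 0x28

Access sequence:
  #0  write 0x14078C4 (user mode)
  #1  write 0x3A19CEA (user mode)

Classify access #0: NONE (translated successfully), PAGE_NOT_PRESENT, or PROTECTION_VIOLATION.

Walk each access:
#0 VA=0x14078C4 (w,user):
  L0 @0x19[10] → 0x1D007  P=1,RW=1,US=1,PS=0
  L1 @0x1D[7] → 0x21007  P=1,RW=1,US=1,PS=0
  ✓ 0x218C4  — 2 lookups
#1 VA=0x3A19CEA (w,user):
  L0 @0x19[29] → 0x25007  P=1,RW=1,US=1,PS=0
  L1 @0x25[25] → 0x28005  P=1,RW=0,US=1,PS=0
  → PROTECTION_VIOLATION  (2 entries read)

Access #0 fault: NONE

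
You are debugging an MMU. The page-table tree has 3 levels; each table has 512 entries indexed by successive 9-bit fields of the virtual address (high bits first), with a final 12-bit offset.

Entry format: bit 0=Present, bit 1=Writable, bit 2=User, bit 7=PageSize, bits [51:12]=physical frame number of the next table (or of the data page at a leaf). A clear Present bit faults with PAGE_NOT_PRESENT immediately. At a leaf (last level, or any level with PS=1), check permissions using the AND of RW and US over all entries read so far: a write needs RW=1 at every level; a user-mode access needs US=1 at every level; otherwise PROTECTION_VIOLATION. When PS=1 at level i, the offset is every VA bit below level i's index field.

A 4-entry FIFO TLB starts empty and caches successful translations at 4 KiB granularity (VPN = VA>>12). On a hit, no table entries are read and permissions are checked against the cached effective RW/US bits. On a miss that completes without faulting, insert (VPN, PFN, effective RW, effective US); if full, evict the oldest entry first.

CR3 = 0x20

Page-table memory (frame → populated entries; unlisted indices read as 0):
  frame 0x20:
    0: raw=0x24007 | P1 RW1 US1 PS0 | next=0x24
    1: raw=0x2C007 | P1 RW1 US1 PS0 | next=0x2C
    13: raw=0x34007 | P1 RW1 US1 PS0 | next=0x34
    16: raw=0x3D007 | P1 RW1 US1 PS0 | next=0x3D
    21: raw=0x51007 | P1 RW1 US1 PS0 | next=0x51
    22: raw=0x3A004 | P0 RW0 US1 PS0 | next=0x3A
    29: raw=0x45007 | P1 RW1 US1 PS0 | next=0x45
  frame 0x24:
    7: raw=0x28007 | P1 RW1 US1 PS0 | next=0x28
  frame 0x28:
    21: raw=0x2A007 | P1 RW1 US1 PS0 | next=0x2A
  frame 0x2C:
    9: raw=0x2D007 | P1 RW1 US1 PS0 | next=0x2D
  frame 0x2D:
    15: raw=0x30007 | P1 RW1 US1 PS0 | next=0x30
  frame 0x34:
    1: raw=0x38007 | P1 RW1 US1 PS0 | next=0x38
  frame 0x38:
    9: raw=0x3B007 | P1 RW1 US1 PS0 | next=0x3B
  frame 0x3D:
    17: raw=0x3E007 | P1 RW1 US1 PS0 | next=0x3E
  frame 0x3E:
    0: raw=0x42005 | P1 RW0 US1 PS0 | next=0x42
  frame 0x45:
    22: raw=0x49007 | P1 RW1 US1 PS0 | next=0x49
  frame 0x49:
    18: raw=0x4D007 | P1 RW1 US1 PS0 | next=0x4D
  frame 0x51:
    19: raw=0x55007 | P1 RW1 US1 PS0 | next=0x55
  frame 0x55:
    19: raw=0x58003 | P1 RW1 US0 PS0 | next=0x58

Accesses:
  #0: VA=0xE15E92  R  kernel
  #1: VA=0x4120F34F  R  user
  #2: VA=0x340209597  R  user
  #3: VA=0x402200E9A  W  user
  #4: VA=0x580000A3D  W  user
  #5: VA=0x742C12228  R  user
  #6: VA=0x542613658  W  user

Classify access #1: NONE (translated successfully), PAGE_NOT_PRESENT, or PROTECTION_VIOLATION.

Walk each access:
#0 VA=0xE15E92 (r,kernel):
  [0] read 0x20 idx=0: raw=0x24007 flags P=1 W=1 U=1 S=0
  [1] read 0x24 idx=7: raw=0x28007 flags P=1 W=1 U=1 S=0
  [2] read 0x28 idx=21: raw=0x2A007 flags P=1 W=1 U=1 S=0
  → PA=0x2AE92  (3 entries read)
#1 VA=0x4120F34F (r,user):
  [0] read 0x20 idx=1: raw=0x2C007 flags P=1 W=1 U=1 S=0
  [1] read 0x2C idx=9: raw=0x2D007 flags P=1 W=1 U=1 S=0
  [2] read 0x2D idx=15: raw=0x30007 flags P=1 W=1 U=1 S=0
  → PA=0x3034F  (3 entries read)
#2 VA=0x340209597 (r,user):
  [0] read 0x20 idx=13: raw=0x34007 flags P=1 W=1 U=1 S=0
  [1] read 0x34 idx=1: raw=0x38007 flags P=1 W=1 U=1 S=0
  [2] read 0x38 idx=9: raw=0x3B007 flags P=1 W=1 U=1 S=0
  → PA=0x3B597  (3 entries read)
#3 VA=0x402200E9A (w,user):
  [0] read 0x20 idx=16: raw=0x3D007 flags P=1 W=1 U=1 S=0
  [1] read 0x3D idx=17: raw=0x3E007 flags P=1 W=1 U=1 S=0
  [2] read 0x3E idx=0: raw=0x42005 flags P=1 W=0 U=1 S=0
  → PROTECTION_VIOLATION  (3 entries read)
#4 VA=0x580000A3D (w,user):
  [0] read 0x20 idx=22: raw=0x3A004 flags P=0 W=0 U=1 S=0
  → PAGE_NOT_PRESENT  (1 entries read)
#5 VA=0x742C12228 (r,user):
  [0] read 0x20 idx=29: raw=0x45007 flags P=1 W=1 U=1 S=0
  [1] read 0x45 idx=22: raw=0x49007 flags P=1 W=1 U=1 S=0
  [2] read 0x49 idx=18: raw=0x4D007 flags P=1 W=1 U=1 S=0
  → PA=0x4D228  (3 entries read)
#6 VA=0x542613658 (w,user):
  [0] read 0x20 idx=21: raw=0x51007 flags P=1 W=1 U=1 S=0
  [1] read 0x51 idx=19: raw=0x55007 flags P=1 W=1 U=1 S=0
  [2] read 0x55 idx=19: raw=0x58003 flags P=1 W=1 U=0 S=0
  → PROTECTION_VIOLATION  (3 entries read)

Access #1 fault: NONE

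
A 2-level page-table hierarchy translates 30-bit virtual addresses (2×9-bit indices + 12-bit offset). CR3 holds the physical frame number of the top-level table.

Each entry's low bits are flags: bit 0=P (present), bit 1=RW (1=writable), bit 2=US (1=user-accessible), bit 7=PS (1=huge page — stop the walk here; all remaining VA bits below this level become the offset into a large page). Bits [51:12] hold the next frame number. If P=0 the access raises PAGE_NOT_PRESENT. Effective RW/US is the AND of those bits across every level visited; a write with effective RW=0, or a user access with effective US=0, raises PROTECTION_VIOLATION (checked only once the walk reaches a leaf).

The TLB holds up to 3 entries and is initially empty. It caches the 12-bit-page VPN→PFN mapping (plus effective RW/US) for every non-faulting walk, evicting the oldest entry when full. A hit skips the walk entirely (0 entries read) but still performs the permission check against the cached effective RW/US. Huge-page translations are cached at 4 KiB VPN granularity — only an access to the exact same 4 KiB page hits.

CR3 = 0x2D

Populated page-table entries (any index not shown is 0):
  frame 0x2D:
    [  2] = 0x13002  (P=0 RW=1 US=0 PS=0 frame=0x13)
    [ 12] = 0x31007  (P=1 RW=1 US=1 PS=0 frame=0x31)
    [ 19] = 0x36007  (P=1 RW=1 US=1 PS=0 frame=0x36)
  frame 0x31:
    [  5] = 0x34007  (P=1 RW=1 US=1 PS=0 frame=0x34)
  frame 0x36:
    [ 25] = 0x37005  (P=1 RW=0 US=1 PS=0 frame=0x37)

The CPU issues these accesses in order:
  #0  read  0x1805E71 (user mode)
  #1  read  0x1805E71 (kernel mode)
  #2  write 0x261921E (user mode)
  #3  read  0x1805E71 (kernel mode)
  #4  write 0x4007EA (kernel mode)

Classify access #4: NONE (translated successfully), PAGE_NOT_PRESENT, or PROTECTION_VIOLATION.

Trace:
#0 VA=0x1805E71 (r,user):
  [0] read 0x2D idx=12: raw=0x31007 flags P=1 W=1 U=1 S=0
  [1] read 0x31 idx=5: raw=0x34007 flags P=1 W=1 U=1 S=0
  ⇒ phys 0x34E71  [2 reads]
#1 VA=0x1805E71 (r,kernel):
  TLB hit vpn=0x1805 → PA=0x34E71
#2 VA=0x261921E (w,user):
  [0] read 0x2D idx=19: raw=0x36007 flags P=1 W=1 U=1 S=0
  [1] read 0x36 idx=25: raw=0x37005 flags P=1 W=0 U=1 S=0
  ✗ PROTECTION_VIOLATION  [2 reads]
#3 VA=0x1805E71 (r,kernel):
  TLB hit vpn=0x1805 → PA=0x34E71
#4 VA=0x4007EA (w,kernel):
  [0] read 0x2D idx=2: raw=0x13002 flags P=0 W=1 U=0 S=0
  ✗ PAGE_NOT_PRESENT  [1 reads]

Access #4 fault: PAGE_NOT_PRESENT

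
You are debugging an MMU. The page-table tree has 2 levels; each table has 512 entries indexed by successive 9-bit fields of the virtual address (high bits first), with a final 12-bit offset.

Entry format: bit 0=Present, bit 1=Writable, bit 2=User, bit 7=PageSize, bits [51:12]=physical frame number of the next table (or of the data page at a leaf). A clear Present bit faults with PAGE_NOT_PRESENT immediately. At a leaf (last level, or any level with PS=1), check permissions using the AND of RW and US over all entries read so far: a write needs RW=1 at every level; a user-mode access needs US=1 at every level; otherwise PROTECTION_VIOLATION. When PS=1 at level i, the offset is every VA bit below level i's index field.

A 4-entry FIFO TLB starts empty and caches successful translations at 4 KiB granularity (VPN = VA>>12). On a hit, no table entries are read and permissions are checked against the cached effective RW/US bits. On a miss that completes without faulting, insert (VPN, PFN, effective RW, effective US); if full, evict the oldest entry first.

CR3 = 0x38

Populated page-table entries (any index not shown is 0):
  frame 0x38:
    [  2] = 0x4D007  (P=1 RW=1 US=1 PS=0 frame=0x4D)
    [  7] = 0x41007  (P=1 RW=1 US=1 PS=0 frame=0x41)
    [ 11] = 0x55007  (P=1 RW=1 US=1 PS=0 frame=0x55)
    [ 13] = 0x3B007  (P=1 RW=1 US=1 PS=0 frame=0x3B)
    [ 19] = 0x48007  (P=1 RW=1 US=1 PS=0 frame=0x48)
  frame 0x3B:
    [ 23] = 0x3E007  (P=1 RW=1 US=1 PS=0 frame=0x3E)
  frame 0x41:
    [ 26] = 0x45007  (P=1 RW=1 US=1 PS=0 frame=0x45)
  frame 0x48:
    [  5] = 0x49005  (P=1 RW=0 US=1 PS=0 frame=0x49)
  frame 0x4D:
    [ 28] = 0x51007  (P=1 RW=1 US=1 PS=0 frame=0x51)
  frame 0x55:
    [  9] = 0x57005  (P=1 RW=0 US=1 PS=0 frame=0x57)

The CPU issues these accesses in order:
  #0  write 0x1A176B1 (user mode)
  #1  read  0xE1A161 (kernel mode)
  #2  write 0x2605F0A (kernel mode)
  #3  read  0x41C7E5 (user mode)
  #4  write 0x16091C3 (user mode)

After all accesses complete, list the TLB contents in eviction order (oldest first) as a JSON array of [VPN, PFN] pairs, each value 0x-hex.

Walk each access:
#0 VA=0x1A176B1 (w,user):
  lvl0: tbl 0x38, slot 13 ⇒ 0x3B007 (P1/RW1/US1/PS0)
  lvl1: tbl 0x3B, slot 23 ⇒ 0x3E007 (P1/RW1/US1/PS0)
  ⇒ phys 0x3E6B1  [2 reads]
#1 VA=0xE1A161 (r,kernel):
  lvl0: tbl 0x38, slot 7 ⇒ 0x41007 (P1/RW1/US1/PS0)
  lvl1: tbl 0x41, slot 26 ⇒ 0x45007 (P1/RW1/US1/PS0)
  ⇒ phys 0x45161  [2 reads]
#2 VA=0x2605F0A (w,kernel):
  lvl0: tbl 0x38, slot 19 ⇒ 0x48007 (P1/RW1/US1/PS0)
  lvl1: tbl 0x48, slot 5 ⇒ 0x49005 (P1/RW0/US1/PS0)
  ⇒ fault: PROTECTION_VIOLATION  — 2 lookups
#3 VA=0x41C7E5 (r,user):
  lvl0: tbl 0x38, slot 2 ⇒ 0x4D007 (P1/RW1/US1/PS0)
  lvl1: tbl 0x4D, slot 28 ⇒ 0x51007 (P1/RW1/US1/PS0)
  ⇒ phys 0x517E5  [2 reads]
#4 VA=0x16091C3 (w,user):
  lvl0: tbl 0x38, slot 11 ⇒ 0x55007 (P1/RW1/US1/PS0)
  lvl1: tbl 0x55, slot 9 ⇒ 0x57005 (P1/RW0/US1/PS0)
  ⇒ fault: PROTECTION_VIOLATION  — 2 lookups

TLB: [["0x1A17", "0x3E"], ["0xE1A", "0x45"], ["0x41C", "0x51"]]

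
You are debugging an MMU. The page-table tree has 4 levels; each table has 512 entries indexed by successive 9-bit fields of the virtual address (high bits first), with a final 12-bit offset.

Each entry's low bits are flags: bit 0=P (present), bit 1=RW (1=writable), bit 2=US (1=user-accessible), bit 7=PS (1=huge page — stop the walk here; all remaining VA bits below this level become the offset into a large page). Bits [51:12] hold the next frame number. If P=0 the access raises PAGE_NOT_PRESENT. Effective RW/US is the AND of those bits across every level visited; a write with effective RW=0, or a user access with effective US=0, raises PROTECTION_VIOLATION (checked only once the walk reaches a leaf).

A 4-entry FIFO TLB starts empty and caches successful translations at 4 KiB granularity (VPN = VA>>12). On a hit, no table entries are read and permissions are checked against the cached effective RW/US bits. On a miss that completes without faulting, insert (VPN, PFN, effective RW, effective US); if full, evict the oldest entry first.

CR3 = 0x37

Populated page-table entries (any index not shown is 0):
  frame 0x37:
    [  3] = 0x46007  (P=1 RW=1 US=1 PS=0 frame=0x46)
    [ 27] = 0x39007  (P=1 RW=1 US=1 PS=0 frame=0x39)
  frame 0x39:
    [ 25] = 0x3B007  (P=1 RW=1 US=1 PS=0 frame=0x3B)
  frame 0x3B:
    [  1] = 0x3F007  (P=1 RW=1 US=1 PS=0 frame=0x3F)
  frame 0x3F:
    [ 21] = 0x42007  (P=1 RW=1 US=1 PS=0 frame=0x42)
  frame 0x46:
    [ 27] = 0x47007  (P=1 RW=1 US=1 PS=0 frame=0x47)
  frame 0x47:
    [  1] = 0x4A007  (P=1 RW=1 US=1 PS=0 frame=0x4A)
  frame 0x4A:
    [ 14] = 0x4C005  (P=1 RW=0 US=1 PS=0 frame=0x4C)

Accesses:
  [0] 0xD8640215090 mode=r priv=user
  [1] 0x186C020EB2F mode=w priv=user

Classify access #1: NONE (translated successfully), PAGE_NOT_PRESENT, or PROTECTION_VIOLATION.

Per-access translation:
#0 VA=0xD8640215090 (r,user):
  lvl0: tbl 0x37, slot 27 ⇒ 0x39007 (P1/RW1/US1/PS0)
  lvl1: tbl 0x39, slot 25 ⇒ 0x3B007 (P1/RW1/US1/PS0)
  lvl2: tbl 0x3B, slot 1 ⇒ 0x3F007 (P1/RW1/US1/PS0)
  lvl3: tbl 0x3F, slot 21 ⇒ 0x42007 (P1/RW1/US1/PS0)
  ✓ 0x42090  — 4 lookups
#1 VA=0x186C020EB2F (w,user):
  lvl0: tbl 0x37, slot 3 ⇒ 0x46007 (P1/RW1/US1/PS0)
  lvl1: tbl 0x46, slot 27 ⇒ 0x47007 (P1/RW1/US1/PS0)
  lvl2: tbl 0x47, slot 1 ⇒ 0x4A007 (P1/RW1/US1/PS0)
  lvl3: tbl 0x4A, slot 14 ⇒ 0x4C005 (P1/RW0/US1/PS0)
  ⇒ fault: PROTECTION_VIOLATION  — 4 lookups

Access #1 fault: PROTECTION_VIOLATION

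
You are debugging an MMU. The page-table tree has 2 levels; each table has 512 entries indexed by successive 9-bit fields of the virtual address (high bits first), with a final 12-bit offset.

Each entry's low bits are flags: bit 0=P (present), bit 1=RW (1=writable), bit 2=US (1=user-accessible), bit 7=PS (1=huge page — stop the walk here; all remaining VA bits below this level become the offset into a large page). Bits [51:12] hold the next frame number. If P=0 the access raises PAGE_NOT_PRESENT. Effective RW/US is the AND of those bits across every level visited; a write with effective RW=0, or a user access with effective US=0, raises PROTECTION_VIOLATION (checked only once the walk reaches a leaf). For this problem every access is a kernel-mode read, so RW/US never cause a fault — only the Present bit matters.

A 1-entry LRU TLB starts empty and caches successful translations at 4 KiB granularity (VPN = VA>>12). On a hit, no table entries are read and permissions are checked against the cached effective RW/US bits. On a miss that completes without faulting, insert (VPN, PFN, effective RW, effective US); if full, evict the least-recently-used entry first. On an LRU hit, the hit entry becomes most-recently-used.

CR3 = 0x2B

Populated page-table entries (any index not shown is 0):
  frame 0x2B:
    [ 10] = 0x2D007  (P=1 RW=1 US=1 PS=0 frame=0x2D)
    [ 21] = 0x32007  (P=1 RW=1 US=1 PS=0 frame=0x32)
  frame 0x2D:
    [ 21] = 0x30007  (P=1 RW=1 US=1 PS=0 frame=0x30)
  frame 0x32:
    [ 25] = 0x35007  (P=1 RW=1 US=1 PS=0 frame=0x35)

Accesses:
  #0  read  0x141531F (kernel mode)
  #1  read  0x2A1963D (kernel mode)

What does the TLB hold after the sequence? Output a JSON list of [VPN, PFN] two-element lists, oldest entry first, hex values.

Per-access translation:
#0 VA=0x141531F (r,kernel):
  lvl0: tbl 0x2B, slot 10 ⇒ 0x2D007 (P1/RW1/US1/PS0)
  lvl1: tbl 0x2D, slot 21 ⇒ 0x30007 (P1/RW1/US1/PS0)
  ⇒ phys 0x3031F  [2 reads]
#1 VA=0x2A1963D (r,kernel):
  lvl0: tbl 0x2B, slot 21 ⇒ 0x32007 (P1/RW1/US1/PS0)
  lvl1: tbl 0x32, slot 25 ⇒ 0x35007 (P1/RW1/US1/PS0)
  ⇒ phys 0x3563D  [2 reads]

TLB: [["0x2A19", "0x35"]]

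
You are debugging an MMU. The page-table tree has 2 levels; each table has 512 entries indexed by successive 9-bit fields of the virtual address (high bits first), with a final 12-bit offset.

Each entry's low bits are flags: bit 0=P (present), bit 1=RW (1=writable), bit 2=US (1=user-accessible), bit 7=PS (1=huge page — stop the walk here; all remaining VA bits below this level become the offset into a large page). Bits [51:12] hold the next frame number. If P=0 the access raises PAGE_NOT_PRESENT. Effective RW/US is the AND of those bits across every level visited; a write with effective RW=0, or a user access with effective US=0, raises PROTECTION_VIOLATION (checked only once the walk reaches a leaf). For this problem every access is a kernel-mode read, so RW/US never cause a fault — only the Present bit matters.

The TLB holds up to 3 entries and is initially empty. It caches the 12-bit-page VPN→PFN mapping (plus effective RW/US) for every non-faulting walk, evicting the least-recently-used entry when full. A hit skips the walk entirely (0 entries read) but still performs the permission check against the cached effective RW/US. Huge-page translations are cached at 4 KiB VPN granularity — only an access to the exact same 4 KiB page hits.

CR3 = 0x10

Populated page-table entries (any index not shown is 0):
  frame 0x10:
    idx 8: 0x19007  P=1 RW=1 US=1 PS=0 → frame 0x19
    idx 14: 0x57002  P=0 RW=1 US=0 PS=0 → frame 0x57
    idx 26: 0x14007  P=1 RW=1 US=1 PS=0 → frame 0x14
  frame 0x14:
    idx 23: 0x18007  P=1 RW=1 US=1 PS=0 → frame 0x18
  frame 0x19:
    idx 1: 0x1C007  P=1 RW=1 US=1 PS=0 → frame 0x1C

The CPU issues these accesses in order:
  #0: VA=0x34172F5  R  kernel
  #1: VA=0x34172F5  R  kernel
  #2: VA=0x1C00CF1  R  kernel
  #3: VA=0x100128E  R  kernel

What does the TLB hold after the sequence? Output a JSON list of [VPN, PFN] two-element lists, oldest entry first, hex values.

Walk each access:
#0 VA=0x34172F5 (r,kernel):
  lvl0: tbl 0x10, slot 26 ⇒ 0x14007 (P1/RW1/US1/PS0)
  lvl1: tbl 0x14, slot 23 ⇒ 0x18007 (P1/RW1/US1/PS0)
  ✓ 0x182F5  — 2 lookups
#1 VA=0x34172F5 (r,kernel):
  TLB hit vpn=0x3417 → PA=0x182F5
#2 VA=0x1C00CF1 (r,kernel):
  lvl0: tbl 0x10, slot 14 ⇒ 0x57002 (P0/RW1/US0/PS0)
  ✗ PAGE_NOT_PRESENT  [1 reads]
#3 VA=0x100128E (r,kernel):
  lvl0: tbl 0x10, slot 8 ⇒ 0x19007 (P1/RW1/US1/PS0)
  lvl1: tbl 0x19, slot 1 ⇒ 0x1C007 (P1/RW1/US1/PS0)
  ✓ 0x1C28E  — 2 lookups

TLB: [["0x3417", "0x18"], ["0x1001", "0x1C"]]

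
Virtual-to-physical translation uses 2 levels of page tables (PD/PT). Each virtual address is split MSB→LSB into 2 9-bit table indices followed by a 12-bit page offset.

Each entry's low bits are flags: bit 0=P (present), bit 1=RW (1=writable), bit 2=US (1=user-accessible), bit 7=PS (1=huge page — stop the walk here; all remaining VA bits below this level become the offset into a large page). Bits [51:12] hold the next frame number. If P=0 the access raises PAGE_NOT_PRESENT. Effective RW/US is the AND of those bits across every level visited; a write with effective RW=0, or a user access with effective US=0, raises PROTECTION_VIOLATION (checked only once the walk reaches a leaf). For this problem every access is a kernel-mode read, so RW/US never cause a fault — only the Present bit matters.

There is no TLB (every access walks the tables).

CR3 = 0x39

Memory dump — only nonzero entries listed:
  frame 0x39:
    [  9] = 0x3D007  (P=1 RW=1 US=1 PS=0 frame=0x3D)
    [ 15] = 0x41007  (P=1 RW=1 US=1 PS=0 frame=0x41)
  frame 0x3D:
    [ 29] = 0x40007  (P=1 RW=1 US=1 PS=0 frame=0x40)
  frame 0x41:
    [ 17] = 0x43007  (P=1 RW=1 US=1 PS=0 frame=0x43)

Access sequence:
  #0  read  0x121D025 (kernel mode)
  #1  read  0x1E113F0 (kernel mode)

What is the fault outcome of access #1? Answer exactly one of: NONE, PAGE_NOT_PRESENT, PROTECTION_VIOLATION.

Per-access translation:
#0 VA=0x121D025 (r,kernel):
  lvl0: tbl 0x39, slot 9 ⇒ 0x3D007 (P1/RW1/US1/PS0)
  lvl1: tbl 0x3D, slot 29 ⇒ 0x40007 (P1/RW1/US1/PS0)
  ⇒ phys 0x40025  [2 reads]
#1 VA=0x1E113F0 (r,kernel):
  lvl0: tbl 0x39, slot 15 ⇒ 0x41007 (P1/RW1/US1/PS0)
  lvl1: tbl 0x41, slot 17 ⇒ 0x43007 (P1/RW1/US1/PS0)
  ⇒ phys 0x433F0  [2 reads]

Access #1 fault: NONE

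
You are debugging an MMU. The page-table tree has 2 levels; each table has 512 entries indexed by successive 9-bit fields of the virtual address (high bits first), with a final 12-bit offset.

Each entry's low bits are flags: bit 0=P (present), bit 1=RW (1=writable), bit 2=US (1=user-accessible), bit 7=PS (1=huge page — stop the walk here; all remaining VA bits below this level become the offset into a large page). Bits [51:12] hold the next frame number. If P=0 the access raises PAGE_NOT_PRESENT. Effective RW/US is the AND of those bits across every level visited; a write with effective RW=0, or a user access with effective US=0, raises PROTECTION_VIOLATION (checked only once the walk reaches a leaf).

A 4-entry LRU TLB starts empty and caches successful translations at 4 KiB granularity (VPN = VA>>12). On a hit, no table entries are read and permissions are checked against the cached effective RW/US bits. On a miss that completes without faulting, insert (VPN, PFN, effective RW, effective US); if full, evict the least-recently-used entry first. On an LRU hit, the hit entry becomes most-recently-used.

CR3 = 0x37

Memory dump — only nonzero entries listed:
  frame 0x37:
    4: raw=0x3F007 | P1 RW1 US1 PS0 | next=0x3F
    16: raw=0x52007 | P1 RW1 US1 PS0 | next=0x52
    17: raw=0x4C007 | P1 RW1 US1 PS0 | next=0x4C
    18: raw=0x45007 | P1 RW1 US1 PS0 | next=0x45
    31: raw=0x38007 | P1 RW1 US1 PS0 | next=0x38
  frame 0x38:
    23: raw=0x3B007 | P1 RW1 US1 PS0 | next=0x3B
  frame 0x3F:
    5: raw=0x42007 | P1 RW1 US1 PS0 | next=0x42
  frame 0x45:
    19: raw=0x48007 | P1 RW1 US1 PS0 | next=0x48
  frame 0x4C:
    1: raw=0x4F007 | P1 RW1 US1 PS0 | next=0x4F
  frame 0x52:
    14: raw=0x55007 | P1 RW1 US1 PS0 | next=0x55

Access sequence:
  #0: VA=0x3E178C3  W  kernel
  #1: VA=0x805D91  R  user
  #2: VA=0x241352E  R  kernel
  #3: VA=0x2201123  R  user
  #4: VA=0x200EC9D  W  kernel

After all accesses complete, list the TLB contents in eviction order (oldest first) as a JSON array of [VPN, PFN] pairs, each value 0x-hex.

Per-access translation:
#0 VA=0x3E178C3 (w,kernel):
  L0 @0x37[31] → 0x38007  P=1,RW=1,US=1,PS=0
  L1 @0x38[23] → 0x3B007  P=1,RW=1,US=1,PS=0
  ⇒ phys 0x3B8C3  [2 reads]
#1 VA=0x805D91 (r,user):
  L0 @0x37[4] → 0x3F007  P=1,RW=1,US=1,PS=0
  L1 @0x3F[5] → 0x42007  P=1,RW=1,US=1,PS=0
  ⇒ phys 0x42D91  [2 reads]
#2 VA=0x241352E (r,kernel):
  L0 @0x37[18] → 0x45007  P=1,RW=1,US=1,PS=0
  L1 @0x45[19] → 0x48007  P=1,RW=1,US=1,PS=0
  ⇒ phys 0x4852E  [2 reads]
#3 VA=0x2201123 (r,user):
  L0 @0x37[17] → 0x4C007  P=1,RW=1,US=1,PS=0
  L1 @0x4C[1] → 0x4F007  P=1,RW=1,US=1,PS=0
  ⇒ phys 0x4F123  [2 reads]
#4 VA=0x200EC9D (w,kernel):
  L0 @0x37[16] → 0x52007  P=1,RW=1,US=1,PS=0
  L1 @0x52[14] → 0x55007  P=1,RW=1,US=1,PS=0
  ⇒ phys 0x55C9D  [2 reads]

TLB: [["0x805", "0x42"], ["0x2413", "0x48"], ["0x2201", "0x4F"], ["0x200E", "0x55"]]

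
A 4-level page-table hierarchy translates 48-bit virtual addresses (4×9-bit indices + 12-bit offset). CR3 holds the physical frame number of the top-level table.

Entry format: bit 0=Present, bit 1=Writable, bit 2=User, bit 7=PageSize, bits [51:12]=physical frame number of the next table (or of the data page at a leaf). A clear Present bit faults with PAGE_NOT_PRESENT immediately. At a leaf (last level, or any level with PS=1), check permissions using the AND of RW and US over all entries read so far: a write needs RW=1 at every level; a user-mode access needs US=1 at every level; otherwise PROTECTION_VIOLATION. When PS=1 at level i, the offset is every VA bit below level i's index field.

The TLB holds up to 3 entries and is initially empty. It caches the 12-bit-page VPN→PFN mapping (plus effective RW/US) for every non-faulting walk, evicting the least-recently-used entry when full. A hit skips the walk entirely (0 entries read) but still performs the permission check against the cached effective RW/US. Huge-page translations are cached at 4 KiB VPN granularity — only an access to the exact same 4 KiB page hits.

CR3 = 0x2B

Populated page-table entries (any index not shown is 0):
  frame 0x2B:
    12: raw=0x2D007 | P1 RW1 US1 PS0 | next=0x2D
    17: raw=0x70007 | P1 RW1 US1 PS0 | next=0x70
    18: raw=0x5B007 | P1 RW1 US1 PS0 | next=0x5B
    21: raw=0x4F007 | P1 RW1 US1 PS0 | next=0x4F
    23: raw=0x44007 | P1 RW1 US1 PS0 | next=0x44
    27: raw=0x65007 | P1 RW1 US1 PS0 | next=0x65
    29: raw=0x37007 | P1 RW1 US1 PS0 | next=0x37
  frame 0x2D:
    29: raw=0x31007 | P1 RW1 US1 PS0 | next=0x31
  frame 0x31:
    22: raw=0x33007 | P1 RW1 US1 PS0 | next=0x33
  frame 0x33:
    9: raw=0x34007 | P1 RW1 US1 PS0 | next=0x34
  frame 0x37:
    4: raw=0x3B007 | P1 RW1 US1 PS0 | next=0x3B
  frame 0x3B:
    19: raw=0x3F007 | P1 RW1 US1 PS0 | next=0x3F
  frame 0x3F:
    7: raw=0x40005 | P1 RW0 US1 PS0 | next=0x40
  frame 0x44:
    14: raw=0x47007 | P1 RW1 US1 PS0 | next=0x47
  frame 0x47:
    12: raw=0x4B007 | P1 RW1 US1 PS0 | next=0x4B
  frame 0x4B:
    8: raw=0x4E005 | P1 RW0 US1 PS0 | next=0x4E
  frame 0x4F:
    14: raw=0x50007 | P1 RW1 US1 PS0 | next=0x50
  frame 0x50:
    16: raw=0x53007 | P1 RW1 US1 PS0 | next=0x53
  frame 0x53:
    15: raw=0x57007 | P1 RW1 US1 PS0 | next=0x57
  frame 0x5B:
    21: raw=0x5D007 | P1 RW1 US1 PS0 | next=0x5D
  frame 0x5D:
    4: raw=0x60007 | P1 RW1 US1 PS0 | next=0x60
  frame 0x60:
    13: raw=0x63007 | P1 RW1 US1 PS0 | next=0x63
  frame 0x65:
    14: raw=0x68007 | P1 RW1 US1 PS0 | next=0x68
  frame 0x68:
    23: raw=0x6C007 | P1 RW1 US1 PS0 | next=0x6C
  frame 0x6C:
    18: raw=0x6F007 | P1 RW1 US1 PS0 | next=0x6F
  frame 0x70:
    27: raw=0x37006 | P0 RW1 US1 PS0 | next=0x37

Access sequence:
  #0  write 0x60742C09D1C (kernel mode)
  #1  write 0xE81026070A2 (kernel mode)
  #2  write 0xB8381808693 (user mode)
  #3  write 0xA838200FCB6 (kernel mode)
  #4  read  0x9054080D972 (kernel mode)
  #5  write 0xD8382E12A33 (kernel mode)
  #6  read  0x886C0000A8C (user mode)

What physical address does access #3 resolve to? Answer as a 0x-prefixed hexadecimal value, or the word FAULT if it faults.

Per-access translation:
#0 VA=0x60742C09D1C (w,kernel):
  [0] read 0x2B idx=12: raw=0x2D007 flags P=1 W=1 U=1 S=0
  [1] read 0x2D idx=29: raw=0x31007 flags P=1 W=1 U=1 S=0
  [2] read 0x31 idx=22: raw=0x33007 flags P=1 W=1 U=1 S=0
  [3] read 0x33 idx=9: raw=0x34007 flags P=1 W=1 U=1 S=0
  ⇒ phys 0x34D1C  [4 reads]
#1 VA=0xE81026070A2 (w,kernel):
  [0] read 0x2B idx=29: raw=0x37007 flags P=1 W=1 U=1 S=0
  [1] read 0x37 idx=4: raw=0x3B007 flags P=1 W=1 U=1 S=0
  [2] read 0x3B idx=19: raw=0x3F007 flags P=1 W=1 U=1 S=0
  [3] read 0x3F idx=7: raw=0x40005 flags P=1 W=0 U=1 S=0
  ⇒ fault: PROTECTION_VIOLATION  — 4 lookups
#2 VA=0xB8381808693 (w,user):
  [0] read 0x2B idx=23: raw=0x44007 flags P=1 W=1 U=1 S=0
  [1] read 0x44 idx=14: raw=0x47007 flags P=1 W=1 U=1 S=0
  [2] read 0x47 idx=12: raw=0x4B007 flags P=1 W=1 U=1 S=0
  [3] read 0x4B idx=8: raw=0x4E005 flags P=1 W=0 U=1 S=0
  ⇒ fault: PROTECTION_VIOLATION  — 4 lookups
#3 VA=0xA838200FCB6 (w,kernel):
  [0] read 0x2B idx=21: raw=0x4F007 flags P=1 W=1 U=1 S=0
  [1] read 0x4F idx=14: raw=0x50007 flags P=1 W=1 U=1 S=0
  [2] read 0x50 idx=16: raw=0x53007 flags P=1 W=1 U=1 S=0
  [3] read 0x53 idx=15: raw=0x57007 flags P=1 W=1 U=1 S=0
  ⇒ phys 0x57CB6  [4 reads]
#4 VA=0x9054080D972 (r,kernel):
  [0] read 0x2B idx=18: raw=0x5B007 flags P=1 W=1 U=1 S=0
  [1] read 0x5B idx=21: raw=0x5D007 flags P=1 W=1 U=1 S=0
  [2] read 0x5D idx=4: raw=0x60007 flags P=1 W=1 U=1 S=0
  [3] read 0x60 idx=13: raw=0x63007 flags P=1 W=1 U=1 S=0
  ⇒ phys 0x63972  [4 reads]
#5 VA=0xD8382E12A33 (w,kernel):
  [0] read 0x2B idx=27: raw=0x65007 flags P=1 W=1 U=1 S=0
  [1] read 0x65 idx=14: raw=0x68007 flags P=1 W=1 U=1 S=0
  [2] read 0x68 idx=23: raw=0x6C007 flags P=1 W=1 U=1 S=0
  [3] read 0x6C idx=18: raw=0x6F007 flags P=1 W=1 U=1 S=0
  ⇒ phys 0x6FA33  [4 reads]
#6 VA=0x886C0000A8C (r,user):
  [0] read 0x2B idx=17: raw=0x70007 flags P=1 W=1 U=1 S=0
  [1] read 0x70 idx=27: raw=0x37006 flags P=0 W=1 U=1 S=0
  ⇒ fault: PAGE_NOT_PRESENT  — 2 lookups

Access #3 PA: 0x57CB6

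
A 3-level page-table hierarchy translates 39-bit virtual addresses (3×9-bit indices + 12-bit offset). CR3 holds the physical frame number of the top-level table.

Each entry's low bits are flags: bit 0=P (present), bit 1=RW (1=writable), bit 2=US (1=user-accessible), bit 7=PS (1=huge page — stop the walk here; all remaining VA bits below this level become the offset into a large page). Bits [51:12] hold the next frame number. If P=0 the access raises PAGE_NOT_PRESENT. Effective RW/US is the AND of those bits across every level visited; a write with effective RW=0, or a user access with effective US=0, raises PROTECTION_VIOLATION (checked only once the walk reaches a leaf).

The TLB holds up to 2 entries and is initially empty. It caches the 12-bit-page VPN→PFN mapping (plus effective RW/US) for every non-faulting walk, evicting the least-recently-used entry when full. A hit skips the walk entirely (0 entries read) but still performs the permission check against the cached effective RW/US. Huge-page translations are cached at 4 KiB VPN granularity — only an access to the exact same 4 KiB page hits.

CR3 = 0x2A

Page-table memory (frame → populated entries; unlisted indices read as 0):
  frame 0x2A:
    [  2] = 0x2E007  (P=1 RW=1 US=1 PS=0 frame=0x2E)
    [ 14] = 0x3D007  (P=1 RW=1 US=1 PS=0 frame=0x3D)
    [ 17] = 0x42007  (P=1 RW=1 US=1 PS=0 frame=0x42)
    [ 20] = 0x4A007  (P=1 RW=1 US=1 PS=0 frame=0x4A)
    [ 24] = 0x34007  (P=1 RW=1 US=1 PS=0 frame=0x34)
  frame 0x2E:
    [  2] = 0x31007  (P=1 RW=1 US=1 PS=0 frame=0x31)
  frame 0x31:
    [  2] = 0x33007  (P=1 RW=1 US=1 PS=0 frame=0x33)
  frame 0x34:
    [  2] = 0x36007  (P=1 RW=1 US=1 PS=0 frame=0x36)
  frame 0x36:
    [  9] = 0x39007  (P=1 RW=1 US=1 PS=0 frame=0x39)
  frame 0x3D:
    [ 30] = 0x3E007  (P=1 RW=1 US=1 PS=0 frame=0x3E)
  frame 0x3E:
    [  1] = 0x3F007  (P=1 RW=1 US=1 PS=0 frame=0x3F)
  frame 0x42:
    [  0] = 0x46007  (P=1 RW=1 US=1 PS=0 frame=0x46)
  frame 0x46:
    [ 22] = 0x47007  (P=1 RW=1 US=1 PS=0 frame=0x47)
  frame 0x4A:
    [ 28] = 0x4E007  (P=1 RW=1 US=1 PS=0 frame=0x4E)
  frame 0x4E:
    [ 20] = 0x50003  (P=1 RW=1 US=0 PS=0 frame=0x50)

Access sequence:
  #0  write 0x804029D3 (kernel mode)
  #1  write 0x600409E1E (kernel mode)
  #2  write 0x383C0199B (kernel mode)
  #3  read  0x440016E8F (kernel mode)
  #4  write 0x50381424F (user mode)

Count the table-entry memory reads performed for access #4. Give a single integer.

Per-access translation:
#0 VA=0x804029D3 (w,kernel):
  L0 @0x2A[2] → 0x2E007  P=1,RW=1,US=1,PS=0
  L1 @0x2E[2] → 0x31007  P=1,RW=1,US=1,PS=0
  L2 @0x31[2] → 0x33007  P=1,RW=1,US=1,PS=0
  ⇒ phys 0x339D3  [3 reads]
#1 VA=0x600409E1E (w,kernel):
  L0 @0x2A[24] → 0x34007  P=1,RW=1,US=1,PS=0
  L1 @0x34[2] → 0x36007  P=1,RW=1,US=1,PS=0
  L2 @0x36[9] → 0x39007  P=1,RW=1,US=1,PS=0
  ⇒ phys 0x39E1E  [3 reads]
#2 VA=0x383C0199B (w,kernel):
  L0 @0x2A[14] → 0x3D007  P=1,RW=1,US=1,PS=0
  L1 @0x3D[30] → 0x3E007  P=1,RW=1,US=1,PS=0
  L2 @0x3E[1] → 0x3F007  P=1,RW=1,US=1,PS=0
  ⇒ phys 0x3F99B  [3 reads]
#3 VA=0x440016E8F (r,kernel):
  L0 @0x2A[17] → 0x42007  P=1,RW=1,US=1,PS=0
  L1 @0x42[0] → 0x46007  P=1,RW=1,US=1,PS=0
  L2 @0x46[22] → 0x47007  P=1,RW=1,US=1,PS=0
  ⇒ phys 0x47E8F  [3 reads]
#4 VA=0x50381424F (w,user):
  L0 @0x2A[20] → 0x4A007  P=1,RW=1,US=1,PS=0
  L1 @0x4A[28] → 0x4E007  P=1,RW=1,US=1,PS=0
  L2 @0x4E[20] → 0x50003  P=1,RW=1,US=0,PS=0
  ⇒ fault: PROTECTION_VIOLATION  — 3 lookups

Entries read for #4: 3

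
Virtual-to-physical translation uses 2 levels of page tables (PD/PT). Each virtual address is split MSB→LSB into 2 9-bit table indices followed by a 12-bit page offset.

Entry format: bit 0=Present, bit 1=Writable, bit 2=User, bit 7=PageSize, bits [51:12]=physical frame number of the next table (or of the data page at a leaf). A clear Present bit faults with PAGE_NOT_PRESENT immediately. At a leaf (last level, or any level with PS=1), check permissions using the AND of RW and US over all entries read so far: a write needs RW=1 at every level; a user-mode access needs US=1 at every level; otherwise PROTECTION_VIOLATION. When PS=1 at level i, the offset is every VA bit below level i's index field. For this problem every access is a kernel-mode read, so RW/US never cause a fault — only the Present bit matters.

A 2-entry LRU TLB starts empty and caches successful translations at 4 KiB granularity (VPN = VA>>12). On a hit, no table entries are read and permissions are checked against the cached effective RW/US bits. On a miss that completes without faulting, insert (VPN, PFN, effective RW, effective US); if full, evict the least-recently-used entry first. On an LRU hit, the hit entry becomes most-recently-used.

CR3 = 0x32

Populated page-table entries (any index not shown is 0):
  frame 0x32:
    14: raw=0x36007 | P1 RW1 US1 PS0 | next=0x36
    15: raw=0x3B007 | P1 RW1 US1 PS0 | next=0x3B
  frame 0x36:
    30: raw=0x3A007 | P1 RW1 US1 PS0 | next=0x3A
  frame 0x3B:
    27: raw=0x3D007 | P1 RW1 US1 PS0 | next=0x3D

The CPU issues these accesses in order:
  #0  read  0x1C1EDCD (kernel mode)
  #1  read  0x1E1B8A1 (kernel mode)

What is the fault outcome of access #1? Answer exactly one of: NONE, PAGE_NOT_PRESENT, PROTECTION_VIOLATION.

Walk each access:
#0 VA=0x1C1EDCD (r,kernel):
  lvl0: tbl 0x32, slot 14 ⇒ 0x36007 (P1/RW1/US1/PS0)
  lvl1: tbl 0x36, slot 30 ⇒ 0x3A007 (P1/RW1/US1/PS0)
  ⇒ phys 0x3ADCD  [2 reads]
#1 VA=0x1E1B8A1 (r,kernel):
  lvl0: tbl 0x32, slot 15 ⇒ 0x3B007 (P1/RW1/US1/PS0)
  lvl1: tbl 0x3B, slot 27 ⇒ 0x3D007 (P1/RW1/US1/PS0)
  ⇒ phys 0x3D8A1  [2 reads]

Access #1 fault: NONE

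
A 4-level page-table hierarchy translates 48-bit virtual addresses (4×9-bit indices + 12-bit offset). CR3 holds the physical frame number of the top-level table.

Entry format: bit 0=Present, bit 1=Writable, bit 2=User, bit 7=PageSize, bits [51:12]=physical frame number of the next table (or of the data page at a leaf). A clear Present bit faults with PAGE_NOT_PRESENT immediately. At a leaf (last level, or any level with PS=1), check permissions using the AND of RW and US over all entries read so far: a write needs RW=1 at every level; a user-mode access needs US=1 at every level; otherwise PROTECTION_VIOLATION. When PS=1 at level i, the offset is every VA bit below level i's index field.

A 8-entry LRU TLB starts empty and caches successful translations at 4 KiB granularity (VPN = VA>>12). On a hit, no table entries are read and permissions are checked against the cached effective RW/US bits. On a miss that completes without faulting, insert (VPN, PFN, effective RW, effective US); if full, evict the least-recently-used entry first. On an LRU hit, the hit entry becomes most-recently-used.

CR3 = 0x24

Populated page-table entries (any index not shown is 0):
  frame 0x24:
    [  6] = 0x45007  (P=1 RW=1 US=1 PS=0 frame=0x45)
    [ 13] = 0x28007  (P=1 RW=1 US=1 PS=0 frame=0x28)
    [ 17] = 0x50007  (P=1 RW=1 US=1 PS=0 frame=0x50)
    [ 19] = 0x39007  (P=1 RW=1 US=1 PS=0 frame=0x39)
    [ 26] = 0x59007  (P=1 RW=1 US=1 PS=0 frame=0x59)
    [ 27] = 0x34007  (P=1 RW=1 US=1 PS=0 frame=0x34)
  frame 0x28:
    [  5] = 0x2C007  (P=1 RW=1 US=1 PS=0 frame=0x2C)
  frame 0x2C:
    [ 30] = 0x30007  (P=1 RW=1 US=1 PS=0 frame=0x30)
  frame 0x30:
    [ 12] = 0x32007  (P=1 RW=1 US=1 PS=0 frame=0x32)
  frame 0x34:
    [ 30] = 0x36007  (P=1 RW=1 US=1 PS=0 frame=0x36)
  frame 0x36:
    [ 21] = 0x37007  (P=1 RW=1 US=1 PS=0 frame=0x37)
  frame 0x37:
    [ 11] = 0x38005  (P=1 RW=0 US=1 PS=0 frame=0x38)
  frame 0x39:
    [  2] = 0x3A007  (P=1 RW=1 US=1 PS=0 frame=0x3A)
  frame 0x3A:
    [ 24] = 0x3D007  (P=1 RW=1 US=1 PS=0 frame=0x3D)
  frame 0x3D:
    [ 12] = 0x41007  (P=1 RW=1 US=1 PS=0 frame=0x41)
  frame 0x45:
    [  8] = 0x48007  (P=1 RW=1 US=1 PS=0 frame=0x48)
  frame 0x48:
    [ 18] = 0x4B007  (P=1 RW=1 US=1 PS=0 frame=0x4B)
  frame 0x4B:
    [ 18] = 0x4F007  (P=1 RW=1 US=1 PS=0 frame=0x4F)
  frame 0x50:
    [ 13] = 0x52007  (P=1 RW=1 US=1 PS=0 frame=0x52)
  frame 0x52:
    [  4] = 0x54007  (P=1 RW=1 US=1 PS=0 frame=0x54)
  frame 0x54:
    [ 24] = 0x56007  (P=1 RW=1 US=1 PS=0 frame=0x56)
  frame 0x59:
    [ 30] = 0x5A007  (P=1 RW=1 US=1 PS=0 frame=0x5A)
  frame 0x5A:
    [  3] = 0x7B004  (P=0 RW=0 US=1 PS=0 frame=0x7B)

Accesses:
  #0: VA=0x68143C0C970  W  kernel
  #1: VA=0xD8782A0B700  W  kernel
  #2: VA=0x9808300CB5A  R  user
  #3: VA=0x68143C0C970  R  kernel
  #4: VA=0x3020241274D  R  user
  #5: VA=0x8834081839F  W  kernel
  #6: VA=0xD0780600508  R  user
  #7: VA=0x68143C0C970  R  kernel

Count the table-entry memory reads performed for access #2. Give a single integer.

Trace:
#0 VA=0x68143C0C970 (w,kernel):
  L0: frame=0x24 idx=13 entry=0x28007 [P=1 RW=1 US=1 PS=0]
  L1: frame=0x28 idx=5 entry=0x2C007 [P=1 RW=1 US=1 PS=0]
  L2: frame=0x2C idx=30 entry=0x30007 [P=1 RW=1 US=1 PS=0]
  L3: frame=0x30 idx=12 entry=0x32007 [P=1 RW=1 US=1 PS=0]
  ✓ 0x32970  — 4 lookups
#1 VA=0xD8782A0B700 (w,kernel):
  L0: frame=0x24 idx=27 entry=0x34007 [P=1 RW=1 US=1 PS=0]
  L1: frame=0x34 idx=30 entry=0x36007 [P=1 RW=1 US=1 PS=0]
  L2: frame=0x36 idx=21 entry=0x37007 [P=1 RW=1 US=1 PS=0]
  L3: frame=0x37 idx=11 entry=0x38005 [P=1 RW=0 US=1 PS=0]
  ⇒ fault: PROTECTION_VIOLATION  — 4 lookups
#2 VA=0x9808300CB5A (r,user):
  L0: frame=0x24 idx=19 entry=0x39007 [P=1 RW=1 US=1 PS=0]
  L1: frame=0x39 idx=2 entry=0x3A007 [P=1 RW=1 US=1 PS=0]
  L2: frame=0x3A idx=24 entry=0x3D007 [P=1 RW=1 US=1 PS=0]
  L3: frame=0x3D idx=12 entry=0x41007 [P=1 RW=1 US=1 PS=0]
  ✓ 0x41B5A  — 4 lookups
#3 VA=0x68143C0C970 (r,kernel):
  TLB hit vpn=0x68143C0C → PA=0x32970
#4 VA=0x3020241274D (r,user):
  L0: frame=0x24 idx=6 entry=0x45007 [P=1 RW=1 US=1 PS=0]
  L1: frame=0x45 idx=8 entry=0x48007 [P=1 RW=1 US=1 PS=0]
  L2: frame=0x48 idx=18 entry=0x4B007 [P=1 RW=1 US=1 PS=0]
  L3: frame=0x4B idx=18 entry=0x4F007 [P=1 RW=1 US=1 PS=0]
  ✓ 0x4F74D  — 4 lookups
#5 VA=0x8834081839F (w,kernel):
  L0: frame=0x24 idx=17 entry=0x50007 [P=1 RW=1 US=1 PS=0]
  L1: frame=0x50 idx=13 entry=0x52007 [P=1 RW=1 US=1 PS=0]
  L2: frame=0x52 idx=4 entry=0x54007 [P=1 RW=1 US=1 PS=0]
  L3: frame=0x54 idx=24 entry=0x56007 [P=1 RW=1 US=1 PS=0]
  ✓ 0x5639F  — 4 lookups
#6 VA=0xD0780600508 (r,user):
  L0: frame=0x24 idx=26 entry=0x59007 [P=1 RW=1 US=1 PS=0]
  L1: frame=0x59 idx=30 entry=0x5A007 [P=1 RW=1 US=1 PS=0]
  L2: frame=0x5A idx=3 entry=0x7B004 [P=0 RW=0 US=1 PS=0]
  ⇒ fault: PAGE_NOT_PRESENT  — 3 lookups
#7 VA=0x68143C0C970 (r,kernel):
  TLB hit vpn=0x68143C0C → PA=0x32970

Entries read for #2: 4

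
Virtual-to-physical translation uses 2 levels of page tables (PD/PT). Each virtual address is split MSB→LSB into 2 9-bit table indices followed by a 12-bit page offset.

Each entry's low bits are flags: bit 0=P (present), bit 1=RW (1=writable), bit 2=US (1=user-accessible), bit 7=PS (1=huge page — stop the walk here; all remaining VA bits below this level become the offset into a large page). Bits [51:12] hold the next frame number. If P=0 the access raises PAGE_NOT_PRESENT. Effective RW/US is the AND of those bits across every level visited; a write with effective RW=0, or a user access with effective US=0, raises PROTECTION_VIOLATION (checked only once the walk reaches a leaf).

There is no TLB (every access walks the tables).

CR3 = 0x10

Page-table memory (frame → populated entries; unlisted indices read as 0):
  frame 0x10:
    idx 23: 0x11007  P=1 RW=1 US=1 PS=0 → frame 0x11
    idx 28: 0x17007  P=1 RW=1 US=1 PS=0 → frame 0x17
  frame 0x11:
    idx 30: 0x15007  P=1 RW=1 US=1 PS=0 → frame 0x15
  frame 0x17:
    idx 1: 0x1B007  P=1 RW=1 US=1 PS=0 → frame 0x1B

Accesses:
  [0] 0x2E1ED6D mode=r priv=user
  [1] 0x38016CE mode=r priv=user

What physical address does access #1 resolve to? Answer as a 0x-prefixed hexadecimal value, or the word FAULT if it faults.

Trace:
#0 VA=0x2E1ED6D (r,user):
  [0] read 0x10 idx=23: raw=0x11007 flags P=1 W=1 U=1 S=0
  [1] read 0x11 idx=30: raw=0x15007 flags P=1 W=1 U=1 S=0
  → PA=0x15D6D  (2 entries read)
#1 VA=0x38016CE (r,user):
  [0] read 0x10 idx=28: raw=0x17007 flags P=1 W=1 U=1 S=0
  [1] read 0x17 idx=1: raw=0x1B007 flags P=1 W=1 U=1 S=0
  → PA=0x1B6CE  (2 entries read)

Access #1 PA: 0x1B6CE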